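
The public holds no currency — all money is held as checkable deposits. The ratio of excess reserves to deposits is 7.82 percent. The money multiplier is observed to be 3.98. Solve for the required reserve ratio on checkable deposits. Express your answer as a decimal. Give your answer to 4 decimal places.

0.1731

Using m = 3.98. Since m = (1 + c)/(c + rr + e), the denominator satisfies c + rr + e = (1 + c)/m = (1 + 0) / 3.98 ≈ 0.251256.
With c = 0 and e = 0.0782, the required reserve ratio on checkable deposits is 0.251256 − 0 − 0.0782 = 0.173056.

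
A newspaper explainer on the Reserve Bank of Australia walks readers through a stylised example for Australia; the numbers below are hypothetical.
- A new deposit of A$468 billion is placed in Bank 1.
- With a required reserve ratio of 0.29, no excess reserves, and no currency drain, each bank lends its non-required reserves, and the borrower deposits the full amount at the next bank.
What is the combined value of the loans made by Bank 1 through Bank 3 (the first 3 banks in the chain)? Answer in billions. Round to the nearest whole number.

A$736 billion

Bank i lends (1 − rr)^i of the original deposit: Bank 1 lends 468·0.7100 = 332.2800, Bank 2 lends 468·0.7100² = 235.9188, and so on.
Summing a geometric series: total = 468·[0.7100·(1 − 0.7100^3) / (1 − 0.7100)] ≈ 735.7011 billion.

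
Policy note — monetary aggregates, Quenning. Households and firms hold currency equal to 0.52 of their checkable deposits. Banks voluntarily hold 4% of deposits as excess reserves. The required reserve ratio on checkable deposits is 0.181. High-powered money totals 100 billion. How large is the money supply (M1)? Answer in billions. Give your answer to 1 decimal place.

The money multiplier is m = (1 + c) / (rr + e + c) = (1 + 0.52) / (0.181 + 0.04 + 0.52) ≈ 2.0513.
So M = m × MB = 2.0513 × 100 = 205.13 billion.

205.1 billion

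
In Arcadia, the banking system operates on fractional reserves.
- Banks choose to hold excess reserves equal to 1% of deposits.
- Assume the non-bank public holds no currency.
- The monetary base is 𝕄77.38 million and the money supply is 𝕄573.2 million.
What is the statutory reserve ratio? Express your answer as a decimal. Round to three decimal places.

0.125

Using m = M/MB = 573.2/77.38 ≈ 7.407599. Since m = (1 + c)/(c + rr + e), the denominator satisfies c + rr + e = (1 + c)/m = (1 + 0) / 7.407599 ≈ 0.134997.
With c = 0 and e = 0.01, the statutory reserve ratio is 0.134997 − 0 − 0.01 = 0.124997.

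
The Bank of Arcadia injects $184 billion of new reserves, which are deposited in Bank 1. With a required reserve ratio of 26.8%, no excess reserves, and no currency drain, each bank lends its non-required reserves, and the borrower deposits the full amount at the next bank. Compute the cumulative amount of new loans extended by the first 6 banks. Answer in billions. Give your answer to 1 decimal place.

Bank i lends (1 − rr)^i of the original deposit: Bank 1 lends 184·0.7320 = 134.6880, Bank 2 lends 184·0.7320² ≈ 98.5916, and so on.
Summing a geometric series: total = 184·[0.7320·(1 − 0.7320^6) / (1 − 0.7320)] ≈ 425.2527 billion.

$425.3 billion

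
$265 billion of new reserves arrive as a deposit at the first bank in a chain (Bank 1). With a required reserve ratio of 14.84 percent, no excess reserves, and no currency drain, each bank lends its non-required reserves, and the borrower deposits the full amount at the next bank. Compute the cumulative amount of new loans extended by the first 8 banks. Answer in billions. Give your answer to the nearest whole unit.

Bank i lends (1 − rr)^i of the original deposit: Bank 1 lends 265·0.8516 = 225.6740, Bank 2 lends 265·0.8516² ≈ 192.1840, and so on.
Summing a geometric series: total = 265·[0.8516·(1 − 0.8516^8) / (1 − 0.8516)] ≈ 1100.0527 billion.

$1100 billion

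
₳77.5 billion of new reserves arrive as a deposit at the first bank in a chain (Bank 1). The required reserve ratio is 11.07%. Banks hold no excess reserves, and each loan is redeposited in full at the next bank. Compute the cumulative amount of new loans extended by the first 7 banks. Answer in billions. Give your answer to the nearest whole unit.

Bank i lends (1 − rr)^i of the original deposit: Bank 1 lends 77.5·0.8893 ≈ 68.9207, Bank 2 lends 77.5·0.8893² ≈ 61.2912, and so on.
Summing a geometric series: total = 77.5·[0.8893·(1 − 0.8893^7) / (1 − 0.8893)] ≈ 348.7229 billion.

₳349 billion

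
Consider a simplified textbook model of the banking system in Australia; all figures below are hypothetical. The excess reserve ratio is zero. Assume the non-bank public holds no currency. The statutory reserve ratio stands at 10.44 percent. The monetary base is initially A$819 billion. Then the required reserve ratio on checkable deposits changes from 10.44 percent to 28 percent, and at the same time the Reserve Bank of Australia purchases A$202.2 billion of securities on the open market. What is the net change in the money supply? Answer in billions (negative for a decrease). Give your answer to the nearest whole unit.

-4198 billion

Before: m₁ = 1 / (0.1044) ≈ 9.57854, MB₁ = 819, so M₁ = 9.57854 × 819 ≈ 7844.8243 billion.
After: m₂ = 1 / (0.28) ≈ 3.57143, MB₂ = 819 + 202.2 = 1021.2, so M₂ = 3.57143 × 1021.2 ≈ 3647.1443 billion.
ΔM = M₂ − M₁ = 3647.1443 − 7844.8243 = -4197.68 billion.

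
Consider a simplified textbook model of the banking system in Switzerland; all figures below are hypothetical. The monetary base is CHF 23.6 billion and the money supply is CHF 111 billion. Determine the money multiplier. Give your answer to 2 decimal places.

4.70

The money multiplier is m = M / MB = 111 / 23.6 ≈ 4.70339.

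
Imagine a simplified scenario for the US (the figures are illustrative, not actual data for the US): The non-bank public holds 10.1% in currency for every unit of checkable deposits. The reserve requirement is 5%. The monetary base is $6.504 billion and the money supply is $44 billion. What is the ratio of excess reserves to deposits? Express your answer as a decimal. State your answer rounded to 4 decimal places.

Using m = M/MB = 44/6.504 ≈ 6.765068. Since m = (1 + c)/(c + rr + e), the denominator satisfies c + rr + e = (1 + c)/m = (1 + 0.101) / 6.765068 ≈ 0.162748.
With c = 0.101 and rr = 0.05, the ratio of excess reserves to deposits is 0.162748 − 0.101 − 0.05 = 0.011748.

0.0117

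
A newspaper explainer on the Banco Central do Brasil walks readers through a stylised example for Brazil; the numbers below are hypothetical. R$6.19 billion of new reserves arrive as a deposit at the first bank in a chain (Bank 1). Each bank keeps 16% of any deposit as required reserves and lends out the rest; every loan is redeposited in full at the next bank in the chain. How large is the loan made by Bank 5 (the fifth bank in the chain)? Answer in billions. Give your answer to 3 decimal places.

Each bank lends a fraction (1 − rr) = 0.8400 of the deposit it receives, so Bank 5 receives 6.19·0.8400^4 and lends 6.19·0.8400^5 ≈ 2.5887 billion.

R$2.589 billion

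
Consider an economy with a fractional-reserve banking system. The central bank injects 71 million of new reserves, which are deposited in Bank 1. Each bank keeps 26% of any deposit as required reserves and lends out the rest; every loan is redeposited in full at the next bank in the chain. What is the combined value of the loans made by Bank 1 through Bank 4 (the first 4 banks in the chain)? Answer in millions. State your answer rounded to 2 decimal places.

Bank i lends (1 − rr)^i of the original deposit: Bank 1 lends 71·0.7400 = 52.5400, Bank 2 lends 71·0.7400² = 38.8796, and so on.
Summing a geometric series: total = 71·[0.7400·(1 − 0.7400^4) / (1 − 0.7400)] ≈ 141.4810 million.

141.48 million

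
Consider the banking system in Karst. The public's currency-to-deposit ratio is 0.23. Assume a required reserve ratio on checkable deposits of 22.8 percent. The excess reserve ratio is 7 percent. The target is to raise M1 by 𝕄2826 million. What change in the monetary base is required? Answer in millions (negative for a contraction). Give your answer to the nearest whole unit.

𝕄1213 million

The money multiplier is m = (1 + c) / (rr + e + c) = (1 + 0.23) / (0.228 + 0.07 + 0.23) ≈ 2.32955.
ΔMB = ΔM / m = (+2826) / 2.32955 ≈ 1213.1098 million.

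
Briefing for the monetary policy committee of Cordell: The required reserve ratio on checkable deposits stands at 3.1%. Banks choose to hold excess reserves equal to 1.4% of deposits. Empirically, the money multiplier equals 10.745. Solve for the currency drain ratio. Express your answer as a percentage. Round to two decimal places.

5.30%

Using m = 10.745. From m = (1 + c)/(c + rr + e), rearranging gives 1 + c = m·(c + rr + e), so c·(1 − m) = m·(rr + e) − 1.
Hence c = [m·(rr + e) − 1]/(1 − m) = [10.745 × (0.031 + 0.014) − 1] / (1 − 10.745) ≈ 0.052999.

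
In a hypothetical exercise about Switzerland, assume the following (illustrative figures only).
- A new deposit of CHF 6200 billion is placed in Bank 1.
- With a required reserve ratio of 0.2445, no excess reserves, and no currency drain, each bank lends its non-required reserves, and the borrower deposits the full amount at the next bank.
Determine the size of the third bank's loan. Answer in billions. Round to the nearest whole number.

CHF 2674 billion

Each bank lends a fraction (1 − rr) = 0.7555 of the deposit it receives, so Bank 3 receives 6200·0.7555^2 and lends 6200·0.7555^3 ≈ 2673.5918 billion.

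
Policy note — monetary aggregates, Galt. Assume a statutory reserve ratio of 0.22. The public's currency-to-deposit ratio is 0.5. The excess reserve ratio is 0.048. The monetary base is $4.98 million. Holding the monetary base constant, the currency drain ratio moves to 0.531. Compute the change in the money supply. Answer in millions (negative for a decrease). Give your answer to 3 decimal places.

-0.184 million

Initially m₁ = (1 + 0.5) / (0.22 + 0.048 + 0.5) ≈ 1.95312, so M₁ = 1.95312 × 4.98 ≈ 9.7265 million.
After the change m₂ = (1 + 0.531) / (0.22 + 0.048 + 0.531) ≈ 1.91615, so M₂ = 1.91615 × 4.98 ≈ 9.5424 million.
ΔM = M₂ − M₁ = 9.5424 − 9.7265 = -0.1841 million.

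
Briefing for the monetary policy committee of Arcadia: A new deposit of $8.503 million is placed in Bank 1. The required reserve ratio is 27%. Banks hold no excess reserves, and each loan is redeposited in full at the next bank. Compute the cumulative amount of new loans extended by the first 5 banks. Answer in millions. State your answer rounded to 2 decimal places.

$18.22 million

Bank i lends (1 − rr)^i of the original deposit: Bank 1 lends 8.503·0.7300 ≈ 6.2072, Bank 2 lends 8.503·0.7300² ≈ 4.5312, and so on.
Summing a geometric series: total = 8.503·[0.7300·(1 − 0.7300^5) / (1 − 0.7300)] ≈ 18.2237 million.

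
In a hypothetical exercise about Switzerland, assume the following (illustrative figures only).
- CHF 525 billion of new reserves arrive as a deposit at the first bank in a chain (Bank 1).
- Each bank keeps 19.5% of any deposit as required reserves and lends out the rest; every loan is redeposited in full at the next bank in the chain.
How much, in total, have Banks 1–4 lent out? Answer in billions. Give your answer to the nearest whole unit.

CHF 1257 billion

Bank i lends (1 − rr)^i of the original deposit: Bank 1 lends 525·0.8050 = 422.6250, Bank 2 lends 525·0.8050² ≈ 340.2131, and so on.
Summing a geometric series: total = 525·[0.8050·(1 − 0.8050^4) / (1 − 0.8050)] ≈ 1257.1763 billion.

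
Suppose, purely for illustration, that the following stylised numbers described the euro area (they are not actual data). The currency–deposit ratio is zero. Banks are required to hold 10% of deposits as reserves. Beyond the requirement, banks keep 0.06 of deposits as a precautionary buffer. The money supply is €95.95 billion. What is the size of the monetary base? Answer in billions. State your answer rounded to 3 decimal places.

The money multiplier is m = 1 / (rr + e) = 1 / (0.1 + 0.06) = 6.25.
MB = M / m = 95.95 / 6.25 = 15.352 billion.

€15.352 billion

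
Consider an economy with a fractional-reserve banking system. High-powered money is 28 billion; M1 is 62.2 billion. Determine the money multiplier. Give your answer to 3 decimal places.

The money multiplier is m = M / MB = 62.2 / 28 ≈ 2.22143.

2.221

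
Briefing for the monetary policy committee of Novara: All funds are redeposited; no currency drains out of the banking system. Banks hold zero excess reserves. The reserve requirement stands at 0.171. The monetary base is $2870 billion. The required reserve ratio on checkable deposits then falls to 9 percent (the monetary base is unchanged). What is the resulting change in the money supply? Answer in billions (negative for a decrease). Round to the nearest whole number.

Initially m₁ = 1 / (0.171) ≈ 5.84795, so M₁ = 5.84795 × 2870 = 16783.6165 billion.
After the change m₂ = 1 / (0.09) ≈ 11.11111, so M₂ = 11.11111 × 2870 = 31888.8857 billion.
ΔM = M₂ − M₁ = 31888.8857 − 16783.6165 = 15105.2692 billion.

$15105 billion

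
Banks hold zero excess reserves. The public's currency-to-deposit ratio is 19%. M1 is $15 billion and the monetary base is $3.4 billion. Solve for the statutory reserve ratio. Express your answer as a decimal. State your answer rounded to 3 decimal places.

Using m = M/MB = 15/3.4 ≈ 4.411765. Since m = (1 + c)/(c + rr + e), the denominator satisfies c + rr + e = (1 + c)/m = (1 + 0.19) / 4.411765 ≈ 0.269733.
With c = 0.19 and e = 0, the statutory reserve ratio is 0.269733 − 0.19 − 0 = 0.079733.

0.080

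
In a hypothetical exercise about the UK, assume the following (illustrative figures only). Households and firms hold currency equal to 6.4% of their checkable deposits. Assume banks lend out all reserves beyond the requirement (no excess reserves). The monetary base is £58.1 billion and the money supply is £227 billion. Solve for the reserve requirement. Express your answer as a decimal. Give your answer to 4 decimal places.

Using m = M/MB = 227/58.1 ≈ 3.907057. Since m = (1 + c)/(c + rr + e), the denominator satisfies c + rr + e = (1 + c)/m = (1 + 0.064) / 3.907057 ≈ 0.272328.
With c = 0.064 and e = 0, the reserve requirement is 0.272328 − 0.064 − 0 = 0.208328.

0.2083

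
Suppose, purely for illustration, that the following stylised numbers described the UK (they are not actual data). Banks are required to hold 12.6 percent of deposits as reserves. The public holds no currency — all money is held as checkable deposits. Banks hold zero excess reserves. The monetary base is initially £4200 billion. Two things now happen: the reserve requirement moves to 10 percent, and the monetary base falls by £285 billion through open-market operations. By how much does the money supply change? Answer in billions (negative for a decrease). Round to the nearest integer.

£5817 billion

Before: m₁ = 1 / (0.126) ≈ 7.93651, MB₁ = 4200, so M₁ = 7.93651 × 4200 = 33333.342 billion.
After: m₂ = 1 / (0.1) = 10, MB₂ = 4200 − 285 = 3915, so M₂ = 10 × 3915 = 39150 billion.
ΔM = M₂ − M₁ = 39150 − 33333.342 = 5816.658 billion.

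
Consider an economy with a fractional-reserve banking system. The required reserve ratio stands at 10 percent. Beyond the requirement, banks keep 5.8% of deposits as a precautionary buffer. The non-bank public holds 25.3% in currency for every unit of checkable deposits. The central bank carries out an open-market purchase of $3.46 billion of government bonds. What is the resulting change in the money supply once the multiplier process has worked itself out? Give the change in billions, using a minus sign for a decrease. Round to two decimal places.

$10.55 billion

The money multiplier is m = (1 + c) / (rr + e + c) = (1 + 0.253) / (0.1 + 0.058 + 0.253) ≈ 3.0487.
The purchase adds 3.46 billion of base, so ΔM = m × ΔMB = 3.0487 × (+3.46) ≈ 10.5485 billion.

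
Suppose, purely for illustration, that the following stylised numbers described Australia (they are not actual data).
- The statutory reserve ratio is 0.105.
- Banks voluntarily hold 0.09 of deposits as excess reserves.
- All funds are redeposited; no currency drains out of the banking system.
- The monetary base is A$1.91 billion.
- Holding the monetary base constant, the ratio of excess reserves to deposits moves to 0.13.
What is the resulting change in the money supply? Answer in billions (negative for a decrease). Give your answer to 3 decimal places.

-1.667 billion

Initially m₁ = 1 / (0.105 + 0.09) ≈ 5.12821, so M₁ = 5.12821 × 1.91 ≈ 9.7949 billion.
After the change m₂ = 1 / (0.105 + 0.13) ≈ 4.25532, so M₂ = 4.25532 × 1.91 ≈ 8.1277 billion.
ΔM = M₂ − M₁ = 8.1277 − 9.7949 = -1.6672 billion.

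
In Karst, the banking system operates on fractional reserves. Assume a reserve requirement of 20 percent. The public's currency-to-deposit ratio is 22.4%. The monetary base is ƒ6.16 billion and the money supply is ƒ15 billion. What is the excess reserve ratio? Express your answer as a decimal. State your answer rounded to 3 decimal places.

Using m = M/MB = 15/6.16 ≈ 2.435065. Since m = (1 + c)/(c + rr + e), the denominator satisfies c + rr + e = (1 + c)/m = (1 + 0.224) / 2.435065 ≈ 0.502656.
With c = 0.224 and rr = 0.2, the excess reserve ratio is 0.502656 − 0.224 − 0.2 = 0.078656.

0.079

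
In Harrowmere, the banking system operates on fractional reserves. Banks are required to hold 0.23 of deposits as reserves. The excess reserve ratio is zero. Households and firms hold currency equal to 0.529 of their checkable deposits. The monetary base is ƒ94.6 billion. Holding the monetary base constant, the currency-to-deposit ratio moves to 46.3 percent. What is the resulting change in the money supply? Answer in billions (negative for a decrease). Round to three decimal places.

ƒ9.140 billion

Initially m₁ = (1 + 0.529) / (0.23 + 0.529) ≈ 2.014493, so M₁ = 2.014493 × 94.6 ≈ 190.571 billion.
After the change m₂ = (1 + 0.463) / (0.23 + 0.463) ≈ 2.111111, so M₂ = 2.111111 × 94.6 ≈ 199.7111 billion.
ΔM = M₂ − M₁ = 199.7111 − 190.571 = 9.1401 billion.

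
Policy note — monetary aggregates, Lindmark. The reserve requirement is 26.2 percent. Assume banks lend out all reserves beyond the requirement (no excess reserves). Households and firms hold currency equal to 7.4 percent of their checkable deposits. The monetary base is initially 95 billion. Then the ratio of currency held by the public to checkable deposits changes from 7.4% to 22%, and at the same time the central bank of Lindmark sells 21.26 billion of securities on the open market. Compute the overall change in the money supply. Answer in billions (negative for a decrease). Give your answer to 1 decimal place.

Before: m₁ = (1 + 0.074) / (0.262 + 0.074) ≈ 3.1964, MB₁ = 95, so M₁ = 3.1964 × 95 = 303.658 billion.
After: m₂ = (1 + 0.22) / (0.262 + 0.22) ≈ 2.5311, MB₂ = 95 − 21.26 = 73.74, so M₂ = 2.5311 × 73.74 ≈ 186.6433 billion.
ΔM = M₂ − M₁ = 186.6433 − 303.658 = -117.0147 billion.

-117.0 billion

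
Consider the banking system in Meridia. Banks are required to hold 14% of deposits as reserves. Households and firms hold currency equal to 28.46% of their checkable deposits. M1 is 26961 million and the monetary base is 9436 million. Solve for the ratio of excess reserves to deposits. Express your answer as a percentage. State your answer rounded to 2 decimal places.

Using m = M/MB = 26961/9436 ≈ 2.857249. Since m = (1 + c)/(c + rr + e), the denominator satisfies c + rr + e = (1 + c)/m = (1 + 0.2846) / 2.857249 ≈ 0.449593.
With c = 0.2846 and rr = 0.14, the ratio of excess reserves to deposits is 0.449593 − 0.2846 − 0.14 = 0.024993.

2.50%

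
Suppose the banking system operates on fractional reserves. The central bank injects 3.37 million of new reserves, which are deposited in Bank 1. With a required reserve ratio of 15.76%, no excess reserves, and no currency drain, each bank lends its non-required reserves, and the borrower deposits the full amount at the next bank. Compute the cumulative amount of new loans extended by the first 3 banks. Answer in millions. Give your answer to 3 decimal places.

Bank i lends (1 − rr)^i of the original deposit: Bank 1 lends 3.37·0.8424 ≈ 2.8389, Bank 2 lends 3.37·0.8424² ≈ 2.3915, and so on.
Summing a geometric series: total = 3.37·[0.8424·(1 − 0.8424^3) / (1 − 0.8424)] ≈ 7.2449 million.

7.245 million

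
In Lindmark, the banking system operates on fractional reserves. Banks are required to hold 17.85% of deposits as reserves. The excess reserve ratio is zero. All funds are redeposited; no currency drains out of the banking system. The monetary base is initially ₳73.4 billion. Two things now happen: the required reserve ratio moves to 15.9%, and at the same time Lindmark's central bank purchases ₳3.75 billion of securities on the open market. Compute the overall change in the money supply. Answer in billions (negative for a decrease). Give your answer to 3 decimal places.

Before: m₁ = 1 / (0.1785) ≈ 5.602241, MB₁ = 73.4, so M₁ = 5.602241 × 73.4 ≈ 411.2045 billion.
After: m₂ = 1 / (0.159) ≈ 6.289308, MB₂ = 73.4 + 3.75 = 77.15, so M₂ = 6.289308 × 77.15 ≈ 485.2201 billion.
ΔM = M₂ − M₁ = 485.2201 − 411.2045 = 74.0156 billion.

₳74.016 billion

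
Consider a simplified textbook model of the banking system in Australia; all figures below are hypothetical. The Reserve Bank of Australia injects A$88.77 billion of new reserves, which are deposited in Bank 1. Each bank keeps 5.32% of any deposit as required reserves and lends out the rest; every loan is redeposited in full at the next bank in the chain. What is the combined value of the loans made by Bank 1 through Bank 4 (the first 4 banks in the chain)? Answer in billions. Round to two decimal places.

Bank i lends (1 − rr)^i of the original deposit: Bank 1 lends 88.77·0.9468 ≈ 84.0474, Bank 2 lends 88.77·0.9468² ≈ 79.5761, and so on.
Summing a geometric series: total = 88.77·[0.9468·(1 − 0.9468^4) / (1 − 0.9468)] ≈ 310.3006 billion.

A$310.30 billion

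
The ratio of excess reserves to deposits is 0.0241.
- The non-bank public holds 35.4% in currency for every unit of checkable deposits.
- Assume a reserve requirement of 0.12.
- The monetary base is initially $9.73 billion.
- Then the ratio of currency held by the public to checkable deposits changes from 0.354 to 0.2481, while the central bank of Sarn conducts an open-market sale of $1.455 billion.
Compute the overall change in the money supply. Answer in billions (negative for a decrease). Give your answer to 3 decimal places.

-0.116 billion

Before: m₁ = (1 + 0.354) / (0.12 + 0.0241 + 0.354) ≈ 2.71833, MB₁ = 9.73, so M₁ = 2.71833 × 9.73 ≈ 26.4494 billion.
After: m₂ = (1 + 0.2481) / (0.12 + 0.0241 + 0.2481) ≈ 3.18230, MB₂ = 9.73 − 1.455 = 8.275, so M₂ = 3.18230 × 8.275 ≈ 26.3335 billion.
ΔM = M₂ − M₁ = 26.3335 − 26.4494 = -0.1159 billion.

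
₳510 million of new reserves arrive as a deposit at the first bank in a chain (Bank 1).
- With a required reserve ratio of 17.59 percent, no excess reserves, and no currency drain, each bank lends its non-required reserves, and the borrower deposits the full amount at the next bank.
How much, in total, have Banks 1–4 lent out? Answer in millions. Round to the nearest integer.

₳1287 million

Bank i lends (1 − rr)^i of the original deposit: Bank 1 lends 510·0.8241 = 420.2910, Bank 2 lends 510·0.8241² ≈ 346.3618, and so on.
Summing a geometric series: total = 510·[0.8241·(1 − 0.8241^4) / (1 − 0.8241)] ≈ 1287.3180 million.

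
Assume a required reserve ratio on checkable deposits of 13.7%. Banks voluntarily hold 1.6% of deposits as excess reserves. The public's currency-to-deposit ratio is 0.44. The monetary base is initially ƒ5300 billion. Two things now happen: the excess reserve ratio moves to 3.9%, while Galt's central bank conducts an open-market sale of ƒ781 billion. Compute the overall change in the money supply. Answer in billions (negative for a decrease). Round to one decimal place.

Before: m₁ = (1 + 0.44) / (0.137 + 0.016 + 0.44) ≈ 2.428331, MB₁ = 5300, so M₁ = 2.428331 × 5300 = 12870.1543 billion.
After: m₂ = (1 + 0.44) / (0.137 + 0.039 + 0.44) ≈ 2.337662, MB₂ = 5300 − 781 = 4519, so M₂ = 2.337662 × 4519 ≈ 10563.8946 billion.
ΔM = M₂ − M₁ = 10563.8946 − 12870.1543 = -2306.2597 billion.

-2306.3 billion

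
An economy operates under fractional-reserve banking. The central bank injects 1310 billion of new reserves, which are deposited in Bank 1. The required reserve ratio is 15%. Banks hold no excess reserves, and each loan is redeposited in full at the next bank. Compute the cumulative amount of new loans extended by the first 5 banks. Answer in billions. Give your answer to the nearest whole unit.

Bank i lends (1 − rr)^i of the original deposit: Bank 1 lends 1310·0.8500 = 1113.5000, Bank 2 lends 1310·0.8500² = 946.4750, and so on.
Summing a geometric series: total = 1310·[0.8500·(1 − 0.8500^5) / (1 − 0.8500)] ≈ 4129.5609 billion.

4130 billion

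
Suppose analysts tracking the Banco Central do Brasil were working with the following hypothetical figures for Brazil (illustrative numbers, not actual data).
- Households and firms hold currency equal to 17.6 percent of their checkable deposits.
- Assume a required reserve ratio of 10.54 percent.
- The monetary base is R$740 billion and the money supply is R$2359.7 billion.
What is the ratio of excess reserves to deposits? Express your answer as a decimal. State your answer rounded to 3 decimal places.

Using m = M/MB = 2359.7/740 ≈ 3.188784. Since m = (1 + c)/(c + rr + e), the denominator satisfies c + rr + e = (1 + c)/m = (1 + 0.176) / 3.188784 ≈ 0.368793.
With c = 0.176 and rr = 0.1054, the ratio of excess reserves to deposits is 0.368793 − 0.176 − 0.1054 = 0.087393.

0.087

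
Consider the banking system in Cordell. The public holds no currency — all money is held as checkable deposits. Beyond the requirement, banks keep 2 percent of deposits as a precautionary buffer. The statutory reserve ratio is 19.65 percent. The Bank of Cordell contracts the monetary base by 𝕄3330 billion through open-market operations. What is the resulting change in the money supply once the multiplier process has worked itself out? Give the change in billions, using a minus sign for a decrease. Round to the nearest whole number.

-15381 billion

The money multiplier is m = 1 / (rr + e) = 1 / (0.1965 + 0.02) ≈ 4.61894.
The sale removes 3330 billion of base, so ΔM = m × ΔMB = 4.61894 × (−3330) = -15381.0702 billion.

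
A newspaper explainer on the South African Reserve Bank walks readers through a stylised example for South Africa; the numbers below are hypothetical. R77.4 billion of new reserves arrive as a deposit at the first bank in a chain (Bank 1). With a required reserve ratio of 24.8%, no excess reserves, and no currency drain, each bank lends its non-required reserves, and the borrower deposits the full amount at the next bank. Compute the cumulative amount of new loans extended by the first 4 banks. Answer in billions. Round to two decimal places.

Bank i lends (1 − rr)^i of the original deposit: Bank 1 lends 77.4·0.7520 = 58.2048, Bank 2 lends 77.4·0.7520² ≈ 43.7700, and so on.
Summing a geometric series: total = 77.4·[0.7520·(1 − 0.7520^4) / (1 − 0.7520)] ≈ 159.6420 billion.

R159.64 billion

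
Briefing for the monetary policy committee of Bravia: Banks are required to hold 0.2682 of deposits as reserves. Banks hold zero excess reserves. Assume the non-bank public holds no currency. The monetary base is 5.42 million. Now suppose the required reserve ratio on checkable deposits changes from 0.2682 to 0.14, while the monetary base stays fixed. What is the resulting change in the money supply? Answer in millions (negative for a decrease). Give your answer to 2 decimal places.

Initially m₁ = 1 / (0.2682) ≈ 3.7286, so M₁ = 3.7286 × 5.42 ≈ 20.209 million.
After the change m₂ = 1 / (0.14) ≈ 7.1429, so M₂ = 7.1429 × 5.42 ≈ 38.7145 million.
ΔM = M₂ − M₁ = 38.7145 − 20.209 = 18.5055 million.

18.51 million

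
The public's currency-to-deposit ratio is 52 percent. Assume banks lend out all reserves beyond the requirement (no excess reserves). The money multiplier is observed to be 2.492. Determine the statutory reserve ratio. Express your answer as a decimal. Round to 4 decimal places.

0.0900

Using m = 2.492. Since m = (1 + c)/(c + rr + e), the denominator satisfies c + rr + e = (1 + c)/m = (1 + 0.52) / 2.492 ≈ 0.609952.
With c = 0.52 and e = 0, the statutory reserve ratio is 0.609952 − 0.52 − 0 = 0.089952.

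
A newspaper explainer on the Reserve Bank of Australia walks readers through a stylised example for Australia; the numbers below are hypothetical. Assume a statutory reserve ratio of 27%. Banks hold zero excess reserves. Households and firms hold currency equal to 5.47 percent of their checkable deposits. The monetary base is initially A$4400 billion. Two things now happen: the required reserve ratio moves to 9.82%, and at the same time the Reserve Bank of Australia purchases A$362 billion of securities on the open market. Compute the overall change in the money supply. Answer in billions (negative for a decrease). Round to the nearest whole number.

A$18556 billion

Before: m₁ = (1 + 0.0547) / (0.27 + 0.0547) ≈ 3.24823, MB₁ = 4400, so M₁ = 3.24823 × 4400 = 14292.212 billion.
After: m₂ = (1 + 0.0547) / (0.0982 + 0.0547) ≈ 6.89797, MB₂ = 4400 + 362 = 4762, so M₂ = 6.89797 × 4762 ≈ 32848.1331 billion.
ΔM = M₂ − M₁ = 32848.1331 − 14292.212 = 18555.9211 billion.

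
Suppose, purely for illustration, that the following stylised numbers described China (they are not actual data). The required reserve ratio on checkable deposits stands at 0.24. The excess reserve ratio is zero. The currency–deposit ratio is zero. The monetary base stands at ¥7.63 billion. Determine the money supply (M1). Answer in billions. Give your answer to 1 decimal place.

¥31.8 billion

With no currency drain or excess reserves, the money multiplier is m = 1/rr = 1/0.24 ≈ 4.1667.
Money supply M = m × MB = 4.1667 × 7.63 ≈ 31.7919 billion.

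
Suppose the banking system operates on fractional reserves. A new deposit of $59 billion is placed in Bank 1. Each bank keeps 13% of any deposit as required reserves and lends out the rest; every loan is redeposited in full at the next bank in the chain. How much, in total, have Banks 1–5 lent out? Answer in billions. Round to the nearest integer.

Bank i lends (1 − rr)^i of the original deposit: Bank 1 lends 59·0.8700 = 51.3300, Bank 2 lends 59·0.8700² = 44.6571, and so on.
Summing a geometric series: total = 59·[0.8700·(1 − 0.8700^5) / (1 − 0.8700)] ≈ 198.0466 billion.

$198 billion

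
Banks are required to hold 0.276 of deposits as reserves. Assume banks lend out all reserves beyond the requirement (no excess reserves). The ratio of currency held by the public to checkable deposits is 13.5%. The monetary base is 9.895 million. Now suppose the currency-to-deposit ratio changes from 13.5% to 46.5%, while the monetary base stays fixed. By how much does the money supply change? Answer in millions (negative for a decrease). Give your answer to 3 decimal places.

Initially m₁ = (1 + 0.135) / (0.276 + 0.135) ≈ 2.76156, so M₁ = 2.76156 × 9.895 ≈ 27.3256 million.
After the change m₂ = (1 + 0.465) / (0.276 + 0.465) ≈ 1.97706, so M₂ = 1.97706 × 9.895 ≈ 19.563 million.
ΔM = M₂ − M₁ = 19.563 − 27.3256 = -7.7626 million.

-7.763 million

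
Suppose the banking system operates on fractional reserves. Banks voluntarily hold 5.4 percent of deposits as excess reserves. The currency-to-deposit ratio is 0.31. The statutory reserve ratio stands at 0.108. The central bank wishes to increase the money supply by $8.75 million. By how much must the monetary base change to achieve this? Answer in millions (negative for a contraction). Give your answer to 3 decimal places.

The money multiplier is m = (1 + c) / (rr + e + c) = (1 + 0.31) / (0.108 + 0.054 + 0.31) ≈ 2.77542.
ΔMB = ΔM / m = (+8.75) / 2.77542 ≈ 3.1527 million.

$3.153 million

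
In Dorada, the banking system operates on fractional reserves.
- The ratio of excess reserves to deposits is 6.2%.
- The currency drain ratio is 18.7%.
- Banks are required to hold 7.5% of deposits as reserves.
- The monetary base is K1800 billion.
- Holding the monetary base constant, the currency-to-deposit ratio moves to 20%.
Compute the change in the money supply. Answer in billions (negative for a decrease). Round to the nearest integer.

-185 billion

Initially m₁ = (1 + 0.187) / (0.075 + 0.062 + 0.187) ≈ 3.66358, so M₁ = 3.66358 × 1800 = 6594.444 billion.
After the change m₂ = (1 + 0.2) / (0.075 + 0.062 + 0.2) ≈ 3.56083, so M₂ = 3.56083 × 1800 = 6409.494 billion.
ΔM = M₂ − M₁ = 6409.494 − 6594.444 = -184.95 billion.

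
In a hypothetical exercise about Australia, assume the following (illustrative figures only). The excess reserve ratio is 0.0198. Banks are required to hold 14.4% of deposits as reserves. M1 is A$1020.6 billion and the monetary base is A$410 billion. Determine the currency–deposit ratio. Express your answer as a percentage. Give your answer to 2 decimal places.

Using m = M/MB = 1020.6/410 ≈ 2.489268. From m = (1 + c)/(c + rr + e), rearranging gives 1 + c = m·(c + rr + e), so c·(1 − m) = m·(rr + e) − 1.
Hence c = [m·(rr + e) − 1]/(1 − m) = [2.489268 × (0.144 + 0.0198) − 1] / (1 − 2.489268) ≈ 0.397684.

39.77%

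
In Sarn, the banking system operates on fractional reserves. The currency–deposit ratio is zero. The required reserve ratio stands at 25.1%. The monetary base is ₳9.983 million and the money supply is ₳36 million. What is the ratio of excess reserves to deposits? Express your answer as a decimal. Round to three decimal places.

0.026

Using m = M/MB = 36/9.983 ≈ 3.606130. Since m = (1 + c)/(c + rr + e), the denominator satisfies c + rr + e = (1 + c)/m = (1 + 0) / 3.606130 ≈ 0.277306.
With c = 0 and rr = 0.251, the ratio of excess reserves to deposits is 0.277306 − 0 − 0.251 = 0.026306.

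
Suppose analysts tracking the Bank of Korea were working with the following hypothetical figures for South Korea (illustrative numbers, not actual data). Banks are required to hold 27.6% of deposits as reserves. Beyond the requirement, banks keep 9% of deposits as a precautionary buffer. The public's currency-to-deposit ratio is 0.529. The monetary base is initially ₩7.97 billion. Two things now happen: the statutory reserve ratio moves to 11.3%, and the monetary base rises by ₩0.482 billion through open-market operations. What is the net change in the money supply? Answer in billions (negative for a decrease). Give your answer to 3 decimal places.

Before: m₁ = (1 + 0.529) / (0.276 + 0.09 + 0.529) ≈ 1.70838, MB₁ = 7.97, so M₁ = 1.70838 × 7.97 ≈ 13.6158 billion.
After: m₂ = (1 + 0.529) / (0.113 + 0.09 + 0.529) ≈ 2.08880, MB₂ = 7.97 + 0.482 = 8.452, so M₂ = 2.08880 × 8.452 ≈ 17.6545 billion.
ΔM = M₂ − M₁ = 17.6545 − 13.6158 = 4.0387 billion.

₩4.039 billion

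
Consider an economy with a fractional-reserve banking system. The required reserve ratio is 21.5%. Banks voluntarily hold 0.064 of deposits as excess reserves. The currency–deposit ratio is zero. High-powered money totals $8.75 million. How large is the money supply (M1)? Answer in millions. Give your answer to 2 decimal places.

The money multiplier is m = 1 / (rr + e) = 1 / (0.215 + 0.064) ≈ 3.5842.
So M = m × MB = 3.5842 × 8.75 ≈ 31.3618 million.

$31.36 million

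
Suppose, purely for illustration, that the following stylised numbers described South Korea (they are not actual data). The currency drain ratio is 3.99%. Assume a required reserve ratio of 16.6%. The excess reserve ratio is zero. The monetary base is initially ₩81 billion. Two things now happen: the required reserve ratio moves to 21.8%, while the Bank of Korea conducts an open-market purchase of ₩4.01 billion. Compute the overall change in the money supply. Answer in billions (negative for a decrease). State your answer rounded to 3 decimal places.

Before: m₁ = (1 + 0.0399) / (0.166 + 0.0399) ≈ 5.050510, MB₁ = 81, so M₁ = 5.050510 × 81 ≈ 409.0913 billion.
After: m₂ = (1 + 0.0399) / (0.218 + 0.0399) ≈ 4.032183, MB₂ = 81 + 4.01 = 85.01, so M₂ = 4.032183 × 85.01 ≈ 342.7759 billion.
ΔM = M₂ − M₁ = 342.7759 − 409.0913 = -66.3154 billion.

-66.315 billion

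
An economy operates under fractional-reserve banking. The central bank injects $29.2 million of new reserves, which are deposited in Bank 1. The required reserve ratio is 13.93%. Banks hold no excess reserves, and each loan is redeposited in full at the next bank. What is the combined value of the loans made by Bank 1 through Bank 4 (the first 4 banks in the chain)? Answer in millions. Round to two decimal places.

$81.41 million

Bank i lends (1 − rr)^i of the original deposit: Bank 1 lends 29.2·0.8607 ≈ 25.1324, Bank 2 lends 29.2·0.8607² ≈ 21.6315, and so on.
Summing a geometric series: total = 29.2·[0.8607·(1 − 0.8607^4) / (1 − 0.8607)] ≈ 81.4069 million.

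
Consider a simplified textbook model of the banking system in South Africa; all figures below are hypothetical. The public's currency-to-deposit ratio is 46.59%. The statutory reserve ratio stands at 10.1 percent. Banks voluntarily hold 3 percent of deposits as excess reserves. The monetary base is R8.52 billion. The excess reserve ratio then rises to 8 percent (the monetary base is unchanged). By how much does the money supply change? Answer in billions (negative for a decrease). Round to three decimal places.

-1.617 billion

Initially m₁ = (1 + 0.4659) / (0.101 + 0.03 + 0.4659) ≈ 2.45586, so M₁ = 2.45586 × 8.52 ≈ 20.9239 billion.
After the change m₂ = (1 + 0.4659) / (0.101 + 0.08 + 0.4659) ≈ 2.26604, so M₂ = 2.26604 × 8.52 ≈ 19.3067 billion.
ΔM = M₂ − M₁ = 19.3067 − 20.9239 = -1.6172 billion.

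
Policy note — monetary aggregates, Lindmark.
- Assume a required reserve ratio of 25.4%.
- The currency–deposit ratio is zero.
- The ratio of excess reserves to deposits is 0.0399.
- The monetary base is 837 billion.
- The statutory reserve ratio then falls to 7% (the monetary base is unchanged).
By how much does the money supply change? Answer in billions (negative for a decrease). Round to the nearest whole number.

4768 billion

Initially m₁ = 1 / (0.254 + 0.0399) ≈ 3.4025, so M₁ = 3.4025 × 837 = 2847.8925 billion.
After the change m₂ = 1 / (0.07 + 0.0399) ≈ 9.0992, so M₂ = 9.0992 × 837 = 7616.0304 billion.
ΔM = M₂ − M₁ = 7616.0304 − 2847.8925 = 4768.1379 billion.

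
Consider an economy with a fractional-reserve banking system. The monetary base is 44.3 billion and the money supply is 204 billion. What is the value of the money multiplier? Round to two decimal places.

4.60

The money multiplier is m = M / MB = 204 / 44.3 ≈ 4.60497.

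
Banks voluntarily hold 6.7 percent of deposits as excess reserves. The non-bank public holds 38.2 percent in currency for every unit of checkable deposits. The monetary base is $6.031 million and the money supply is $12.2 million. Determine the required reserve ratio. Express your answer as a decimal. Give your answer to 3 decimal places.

0.234

Using m = M/MB = 12.2/6.031 ≈ 2.022882. Since m = (1 + c)/(c + rr + e), the denominator satisfies c + rr + e = (1 + c)/m = (1 + 0.382) / 2.022882 ≈ 0.683184.
With c = 0.382 and e = 0.067, the required reserve ratio is 0.683184 − 0.382 − 0.067 = 0.234184.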